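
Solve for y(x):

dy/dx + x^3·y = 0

Using integrating factor method:

General solution: y = Ce^(-x^4/4)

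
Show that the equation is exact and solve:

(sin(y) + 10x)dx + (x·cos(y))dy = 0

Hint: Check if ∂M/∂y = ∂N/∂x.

Verify exactness: ∂M/∂y = ∂N/∂x ✓
Find F(x,y) such that ∂F/∂x = M, ∂F/∂y = N
Solution: x·sin(y) + 5x² = C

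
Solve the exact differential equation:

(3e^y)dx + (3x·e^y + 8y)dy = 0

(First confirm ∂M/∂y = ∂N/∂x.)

Verify exactness: ∂M/∂y = ∂N/∂x ✓
Find F(x,y) such that ∂F/∂x = M, ∂F/∂y = N
Solution: 3x·e^y + 4y² = C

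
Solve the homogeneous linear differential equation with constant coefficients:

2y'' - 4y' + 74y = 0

Characteristic equation: 2r² - 4r + 74 = 0
Divide by 2: r² - 2r + 37 = 0
Roots: r = 1 ± 6i (complex conjugates)
General solution: y = e^x(C₁cos(6x) + C₂sin(6x))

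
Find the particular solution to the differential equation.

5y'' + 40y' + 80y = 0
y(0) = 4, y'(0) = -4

General solution: y = (C₁ + C₂x)e^(-4x)
Repeated root r = -4
Applying ICs: C₁ = 4, C₂ = 12
Particular solution: y = (4 + 12x)e^(-4x)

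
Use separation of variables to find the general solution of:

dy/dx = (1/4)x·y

Separating variables and integrating:
ln|y| = x^2/8 + C

General solution: y = Ce^(x^2/8)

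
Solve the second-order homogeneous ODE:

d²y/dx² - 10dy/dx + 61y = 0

Characteristic equation: r² - 10r + 61 = 0
Roots: r = 5 ± 6i (complex conjugates)
General solution: y = e^(5x)(C₁cos(6x) + C₂sin(6x))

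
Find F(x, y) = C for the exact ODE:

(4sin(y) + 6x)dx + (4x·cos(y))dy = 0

Verify exactness: ∂M/∂y = ∂N/∂x ✓
Find F(x,y) such that ∂F/∂x = M, ∂F/∂y = N
Solution: 4x·sin(y) + 3x² = C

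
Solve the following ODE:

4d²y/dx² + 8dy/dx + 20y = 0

Characteristic equation: 4r² + 8r + 20 = 0
Divide by 4: r² + 2r + 5 = 0
Roots: r = -1 ± 2i (complex conjugates)
General solution: y = e^(-x)(C₁cos(2x) + C₂sin(2x))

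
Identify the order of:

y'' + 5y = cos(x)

The order is 2 (highest derivative is of order 2).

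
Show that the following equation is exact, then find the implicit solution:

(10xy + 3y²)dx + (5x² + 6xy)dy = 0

Verify exactness: ∂M/∂y = ∂N/∂x ✓
Find F(x,y) such that ∂F/∂x = M, ∂F/∂y = N
Solution: 5x²y + 3xy² = C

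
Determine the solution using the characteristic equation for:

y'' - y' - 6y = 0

Characteristic equation: r² - r - 6 = 0
Roots: r = 3, -2 (distinct real)
General solution: y = C₁e^(3x) + C₂e^(-2x)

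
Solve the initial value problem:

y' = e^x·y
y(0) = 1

General solution: y = Ce^(e^x)
Applying IC y(0) = 1:
Particular solution: y = e^(e^x - 1)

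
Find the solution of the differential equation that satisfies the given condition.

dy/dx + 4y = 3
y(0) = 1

General solution: y = 3/4 + Ce^(-4x)
Applying y(0) = 1: C = 1 - 3/4 = 1/4
Particular solution: y = 3/4 + (1/4)e^(-4x)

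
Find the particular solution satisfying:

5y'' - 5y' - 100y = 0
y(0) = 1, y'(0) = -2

General solution: y = C₁e^(5x) + C₂e^(-4x)
Applying ICs: C₁ = 2/9, C₂ = 7/9
Particular solution: y = (2/9)e^(5x) + (7/9)e^(-4x)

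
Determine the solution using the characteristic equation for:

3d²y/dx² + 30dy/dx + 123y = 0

Characteristic equation: 3r² + 30r + 123 = 0
Divide by 3: r² + 10r + 41 = 0
Roots: r = -5 ± 4i (complex conjugates)
General solution: y = e^(-5x)(C₁cos(4x) + C₂sin(4x))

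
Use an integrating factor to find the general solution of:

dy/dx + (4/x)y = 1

Using integrating factor method:

General solution: y = (1/5)x + Cx^(-4)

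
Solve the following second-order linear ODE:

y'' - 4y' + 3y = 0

Characteristic equation: r² - 4r + 3 = 0
Roots: r = 1, 3 (distinct real)
General solution: y = C₁e^x + C₂e^(3x)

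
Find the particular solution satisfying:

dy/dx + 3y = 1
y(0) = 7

General solution: y = 1/3 + Ce^(-3x)
Applying y(0) = 7: C = 7 - 1/3 = 20/3
Particular solution: y = 1/3 + (20/3)e^(-3x)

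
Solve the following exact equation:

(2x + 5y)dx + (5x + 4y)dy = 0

Verify exactness: ∂M/∂y = ∂N/∂x ✓
Find F(x,y) such that ∂F/∂x = M, ∂F/∂y = N
Solution: x² + 5xy + 2y² = C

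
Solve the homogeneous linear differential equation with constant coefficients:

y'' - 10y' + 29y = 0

Characteristic equation: r² - 10r + 29 = 0
Roots: r = 5 ± 2i (complex conjugates)
General solution: y = e^(5x)(C₁cos(2x) + C₂sin(2x))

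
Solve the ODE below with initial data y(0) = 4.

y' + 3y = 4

General solution: y = 4/3 + Ce^(-3x)
Applying y(0) = 4: C = 4 - 4/3 = 8/3
Particular solution: y = 4/3 + (8/3)e^(-3x)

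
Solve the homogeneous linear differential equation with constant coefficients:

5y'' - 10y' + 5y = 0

Characteristic equation: 5r² - 10r + 5 = 0
Divide by 5: r² - 2r + 1 = 0
Factored: (r - 1)² = 0
Repeated root: r = 1
General solution: y = (C₁ + C₂x)e^x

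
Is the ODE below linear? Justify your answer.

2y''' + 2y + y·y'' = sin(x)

No. Nonlinear (y·y'' term)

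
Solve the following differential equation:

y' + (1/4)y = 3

Using integrating factor method:

General solution: y = 12 + Ce^(-x/4)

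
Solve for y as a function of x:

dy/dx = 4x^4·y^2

Separating variables and integrating:
-1/y = 4x^5/5 + C

General solution: y^-1 = (-4/5)x^5 + C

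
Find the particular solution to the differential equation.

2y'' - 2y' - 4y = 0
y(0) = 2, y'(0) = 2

General solution: y = C₁e^(2x) + C₂e^(-x)
Applying ICs: C₁ = 4/3, C₂ = 2/3
Particular solution: y = (4/3)e^(2x) + (2/3)e^(-x)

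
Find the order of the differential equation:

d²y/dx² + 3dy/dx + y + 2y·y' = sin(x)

The order is 2 (highest derivative is of order 2).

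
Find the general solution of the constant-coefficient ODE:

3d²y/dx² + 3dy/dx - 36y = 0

Characteristic equation: 3r² + 3r - 36 = 0
Divide by 3: r² + r - 12 = 0
Roots: r = 3, -4 (distinct real)
General solution: y = C₁e^(3x) + C₂e^(-4x)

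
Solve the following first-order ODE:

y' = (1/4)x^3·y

Separating variables and integrating:
ln|y| = x^4/16 + C

General solution: y = Ce^(x^4/16)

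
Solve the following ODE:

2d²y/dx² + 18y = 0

Characteristic equation: 2r² + 18 = 0
Divide by 2: r² + 9 = 0
Roots: r = ±3i (complex conjugates)
General solution: y = C₁cos(3x) + C₂sin(3x)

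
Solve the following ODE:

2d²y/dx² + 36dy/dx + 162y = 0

Characteristic equation: 2r² + 36r + 162 = 0
Divide by 2: r² + 18r + 81 = 0
Factored: (r + 9)² = 0
Repeated root: r = -9
General solution: y = (C₁ + C₂x)e^(-9x)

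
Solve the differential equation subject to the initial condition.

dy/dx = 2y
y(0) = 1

General solution: y = Ce^(2x)
Applying IC y(0) = 1:
Particular solution: y = e^(2x)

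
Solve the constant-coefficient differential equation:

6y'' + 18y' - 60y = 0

Characteristic equation: 6r² + 18r - 60 = 0
Divide by 6: r² + 3r - 10 = 0
Roots: r = 2, -5 (distinct real)
General solution: y = C₁e^(2x) + C₂e^(-5x)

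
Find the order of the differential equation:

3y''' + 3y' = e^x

The order is 3 (highest derivative is of order 3).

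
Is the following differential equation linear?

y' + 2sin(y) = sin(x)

No. Nonlinear (sin(y) is nonlinear in y)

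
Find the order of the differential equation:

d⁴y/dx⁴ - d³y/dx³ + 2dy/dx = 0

The order is 4 (highest derivative is of order 4).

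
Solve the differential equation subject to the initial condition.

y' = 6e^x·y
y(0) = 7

General solution: y = Ce^(6e^x)
Applying IC y(0) = 7:
Particular solution: y = 7e^(6(e^x - 1))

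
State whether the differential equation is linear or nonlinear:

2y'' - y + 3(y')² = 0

Nonlinear ((y')² term)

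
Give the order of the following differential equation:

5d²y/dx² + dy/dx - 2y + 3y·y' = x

The order is 2 (highest derivative is of order 2).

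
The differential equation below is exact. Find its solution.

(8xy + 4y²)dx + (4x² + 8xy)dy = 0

Verify exactness: ∂M/∂y = ∂N/∂x ✓
Find F(x,y) such that ∂F/∂x = M, ∂F/∂y = N
Solution: 4x²y + 4xy² = C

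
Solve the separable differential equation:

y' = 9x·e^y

Separating variables and integrating:
-e^(-y) = 9x²/2 + C

General solution: y = -ln(C - 9x²/2)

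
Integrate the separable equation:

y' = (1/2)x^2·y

Separating variables and integrating:
ln|y| = x^3/6 + C

General solution: y = Ce^(x^3/6)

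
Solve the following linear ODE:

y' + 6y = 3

Using integrating factor method:

General solution: y = 1/2 + Ce^(-6x)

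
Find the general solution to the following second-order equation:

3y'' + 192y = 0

Characteristic equation: 3r² + 192 = 0
Divide by 3: r² + 64 = 0
Roots: r = ±8i (complex conjugates)
General solution: y = C₁cos(8x) + C₂sin(8x)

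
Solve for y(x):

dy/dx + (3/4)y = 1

Using integrating factor method:

General solution: y = 4/3 + Ce^(-3x/4)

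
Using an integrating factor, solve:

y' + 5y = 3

Using integrating factor method:

General solution: y = 3/5 + Ce^(-5x)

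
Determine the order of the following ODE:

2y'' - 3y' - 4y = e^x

The order is 2 (highest derivative is of order 2).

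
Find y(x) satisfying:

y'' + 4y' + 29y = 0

Characteristic equation: r² + 4r + 29 = 0
Roots: r = -2 ± 5i (complex conjugates)
General solution: y = e^(-2x)(C₁cos(5x) + C₂sin(5x))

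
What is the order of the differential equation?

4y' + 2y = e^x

The order is 1 (highest derivative is of order 1).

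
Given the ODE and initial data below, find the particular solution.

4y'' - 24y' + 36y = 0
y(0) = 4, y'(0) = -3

General solution: y = (C₁ + C₂x)e^(3x)
Repeated root r = 3
Applying ICs: C₁ = 4, C₂ = -15
Particular solution: y = (4 - 15x)e^(3x)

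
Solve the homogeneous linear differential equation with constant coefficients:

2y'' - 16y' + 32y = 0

Characteristic equation: 2r² - 16r + 32 = 0
Divide by 2: r² - 8r + 16 = 0
Factored: (r - 4)² = 0
Repeated root: r = 4
General solution: y = (C₁ + C₂x)e^(4x)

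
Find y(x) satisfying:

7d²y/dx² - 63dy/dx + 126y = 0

Characteristic equation: 7r² - 63r + 126 = 0
Divide by 7: r² - 9r + 18 = 0
Roots: r = 3, 6 (distinct real)
General solution: y = C₁e^(3x) + C₂e^(6x)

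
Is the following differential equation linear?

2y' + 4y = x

Yes. Linear (y and its derivatives appear to the first power only, no products of y terms)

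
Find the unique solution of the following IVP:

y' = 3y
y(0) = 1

General solution: y = Ce^(3x)
Applying IC y(0) = 1:
Particular solution: y = e^(3x)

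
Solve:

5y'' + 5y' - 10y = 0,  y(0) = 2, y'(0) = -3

General solution: y = C₁e^x + C₂e^(-2x)
Applying ICs: C₁ = 1/3, C₂ = 5/3
Particular solution: y = (1/3)e^x + (5/3)e^(-2x)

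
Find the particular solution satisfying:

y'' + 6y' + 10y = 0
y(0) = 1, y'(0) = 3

General solution: y = e^(-3x)(C₁cos(x) + C₂sin(x))
Complex roots r = -3 ± i
Applying ICs: C₁ = 1, C₂ = 6
Particular solution: y = e^(-3x)(cos(x) + 6sin(x))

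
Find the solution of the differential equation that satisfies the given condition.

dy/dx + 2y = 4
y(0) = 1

General solution: y = 2 + Ce^(-2x)
Applying y(0) = 1: C = 1 - 2 = -1
Particular solution: y = 2 - e^(-2x)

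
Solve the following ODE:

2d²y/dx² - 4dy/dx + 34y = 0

Characteristic equation: 2r² - 4r + 34 = 0
Divide by 2: r² - 2r + 17 = 0
Roots: r = 1 ± 4i (complex conjugates)
General solution: y = e^x(C₁cos(4x) + C₂sin(4x))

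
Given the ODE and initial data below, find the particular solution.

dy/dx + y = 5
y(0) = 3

General solution: y = 5 + Ce^(-x)
Applying y(0) = 3: C = 3 - 5 = -2
Particular solution: y = 5 - 2e^(-x)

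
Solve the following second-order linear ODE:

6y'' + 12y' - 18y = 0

Characteristic equation: 6r² + 12r - 18 = 0
Divide by 6: r² + 2r - 3 = 0
Roots: r = 1, -3 (distinct real)
General solution: y = C₁e^x + C₂e^(-3x)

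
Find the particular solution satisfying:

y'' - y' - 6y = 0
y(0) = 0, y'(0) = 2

General solution: y = C₁e^(3x) + C₂e^(-2x)
Applying ICs: C₁ = 2/5, C₂ = -2/5
Particular solution: y = (2/5)e^(3x) - (2/5)e^(-2x)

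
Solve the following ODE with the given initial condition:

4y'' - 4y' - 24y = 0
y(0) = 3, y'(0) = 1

General solution: y = C₁e^(3x) + C₂e^(-2x)
Applying ICs: C₁ = 7/5, C₂ = 8/5
Particular solution: y = (7/5)e^(3x) + (8/5)e^(-2x)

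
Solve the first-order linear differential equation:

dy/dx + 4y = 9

Using integrating factor method:

General solution: y = 9/4 + Ce^(-4x)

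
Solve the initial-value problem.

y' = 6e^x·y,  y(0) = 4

General solution: y = Ce^(6e^x)
Applying IC y(0) = 4:
Particular solution: y = 4e^(6(e^x - 1))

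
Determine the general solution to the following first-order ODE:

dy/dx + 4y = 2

Using integrating factor method:

General solution: y = 1/2 + Ce^(-4x)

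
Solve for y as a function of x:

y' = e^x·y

Separating variables and integrating:
ln|y| = e^x + C

General solution: y = Ce^(e^x)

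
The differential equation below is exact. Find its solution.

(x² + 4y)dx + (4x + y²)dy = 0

Verify exactness: ∂M/∂y = ∂N/∂x ✓
Find F(x,y) such that ∂F/∂x = M, ∂F/∂y = N
Solution: x³/3 + 4xy + y³/3 = C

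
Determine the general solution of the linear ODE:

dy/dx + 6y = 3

Using integrating factor method:

General solution: y = 1/2 + Ce^(-6x)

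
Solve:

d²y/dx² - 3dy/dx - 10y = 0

Characteristic equation: r² - 3r - 10 = 0
Roots: r = 5, -2 (distinct real)
General solution: y = C₁e^(5x) + C₂e^(-2x)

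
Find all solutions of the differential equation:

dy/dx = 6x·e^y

Separating variables and integrating:
-e^(-y) = 3x² + C

General solution: y = -ln(C - 3x²)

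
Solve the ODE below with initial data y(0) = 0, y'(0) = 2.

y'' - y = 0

General solution: y = C₁e^x + C₂e^(-x)
Applying ICs: C₁ = 1, C₂ = -1
Particular solution: y = e^x - e^(-x)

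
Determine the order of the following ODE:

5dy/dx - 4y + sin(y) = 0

The order is 1 (highest derivative is of order 1).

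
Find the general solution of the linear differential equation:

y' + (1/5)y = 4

Using integrating factor method:

General solution: y = 20 + Ce^(-x/5)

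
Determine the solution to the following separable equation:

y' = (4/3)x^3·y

Separating variables and integrating:
ln|y| = x^4/3 + C

General solution: y = Ce^(x^4/3)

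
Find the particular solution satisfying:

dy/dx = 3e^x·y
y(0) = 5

General solution: y = Ce^(3e^x)
Applying IC y(0) = 5:
Particular solution: y = 5e^(3(e^x - 1))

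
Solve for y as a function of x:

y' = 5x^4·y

Separating variables and integrating:
ln|y| = x^5 + C

General solution: y = Ce^(x^5)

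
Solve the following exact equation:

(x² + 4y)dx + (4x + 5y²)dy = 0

Verify exactness: ∂M/∂y = ∂N/∂x ✓
Find F(x,y) such that ∂F/∂x = M, ∂F/∂y = N
Solution: x³/3 + 4xy + 5y³/3 = C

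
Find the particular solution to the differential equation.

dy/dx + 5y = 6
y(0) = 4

General solution: y = 6/5 + Ce^(-5x)
Applying y(0) = 4: C = 4 - 6/5 = 14/5
Particular solution: y = 6/5 + (14/5)e^(-5x)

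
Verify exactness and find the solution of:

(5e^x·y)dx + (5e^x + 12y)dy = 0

Verify exactness: ∂M/∂y = ∂N/∂x ✓
Find F(x,y) such that ∂F/∂x = M, ∂F/∂y = N
Solution: 5e^x·y + 6y² = C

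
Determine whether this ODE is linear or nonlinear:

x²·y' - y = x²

Linear (y and its derivatives appear to the first power only, no products of y terms)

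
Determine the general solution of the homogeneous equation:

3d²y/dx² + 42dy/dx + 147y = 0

Characteristic equation: 3r² + 42r + 147 = 0
Divide by 3: r² + 14r + 49 = 0
Factored: (r + 7)² = 0
Repeated root: r = -7
General solution: y = (C₁ + C₂x)e^(-7x)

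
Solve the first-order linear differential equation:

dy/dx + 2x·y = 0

Using integrating factor method:

General solution: y = Ce^(-x^2)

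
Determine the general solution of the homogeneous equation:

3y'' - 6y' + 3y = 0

Characteristic equation: 3r² - 6r + 3 = 0
Divide by 3: r² - 2r + 1 = 0
Factored: (r - 1)² = 0
Repeated root: r = 1
General solution: y = (C₁ + C₂x)e^x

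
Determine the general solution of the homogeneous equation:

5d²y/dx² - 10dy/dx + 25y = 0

Characteristic equation: 5r² - 10r + 25 = 0
Divide by 5: r² - 2r + 5 = 0
Roots: r = 1 ± 2i (complex conjugates)
General solution: y = e^x(C₁cos(2x) + C₂sin(2x))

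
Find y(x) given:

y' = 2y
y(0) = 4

General solution: y = Ce^(2x)
Applying IC y(0) = 4:
Particular solution: y = 4e^(2x)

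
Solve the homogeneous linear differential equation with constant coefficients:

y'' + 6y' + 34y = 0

Characteristic equation: r² + 6r + 34 = 0
Roots: r = -3 ± 5i (complex conjugates)
General solution: y = e^(-3x)(C₁cos(5x) + C₂sin(5x))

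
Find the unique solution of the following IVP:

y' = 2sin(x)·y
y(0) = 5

General solution: y = Ce^(-2cos(x))
Applying IC y(0) = 5:
Particular solution: y = 5e^(2(1-cos(x)))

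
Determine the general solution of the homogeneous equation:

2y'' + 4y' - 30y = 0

Characteristic equation: 2r² + 4r - 30 = 0
Divide by 2: r² + 2r - 15 = 0
Roots: r = 3, -5 (distinct real)
General solution: y = C₁e^(3x) + C₂e^(-5x)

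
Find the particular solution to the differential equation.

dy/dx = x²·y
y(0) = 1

General solution: y = Ce^(x³/3)
Applying IC y(0) = 1:
Particular solution: y = e^(x³/3)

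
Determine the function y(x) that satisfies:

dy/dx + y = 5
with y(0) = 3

General solution: y = 5 + Ce^(-x)
Applying y(0) = 3: C = 3 - 5 = -2
Particular solution: y = 5 - 2e^(-x)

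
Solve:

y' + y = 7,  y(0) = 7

General solution: y = 7 + Ce^(-x)
Applying y(0) = 7: C = 7 - 7 = 0
Particular solution: y = 7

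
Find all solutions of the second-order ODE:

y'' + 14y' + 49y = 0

Characteristic equation: r² + 14r + 49 = 0
Factored: (r + 7)² = 0
Repeated root: r = -7
General solution: y = (C₁ + C₂x)e^(-7x)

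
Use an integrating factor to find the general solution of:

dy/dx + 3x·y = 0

Using integrating factor method:

General solution: y = Ce^(-3x^2/2)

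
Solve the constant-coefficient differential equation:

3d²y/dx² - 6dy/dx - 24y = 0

Characteristic equation: 3r² - 6r - 24 = 0
Divide by 3: r² - 2r - 8 = 0
Roots: r = 4, -2 (distinct real)
General solution: y = C₁e^(4x) + C₂e^(-2x)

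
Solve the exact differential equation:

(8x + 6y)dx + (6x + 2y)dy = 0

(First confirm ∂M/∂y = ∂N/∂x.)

Verify exactness: ∂M/∂y = ∂N/∂x ✓
Find F(x,y) such that ∂F/∂x = M, ∂F/∂y = N
Solution: 4x² + 6xy + y² = C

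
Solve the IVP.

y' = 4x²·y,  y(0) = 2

General solution: y = Ce^(4x³/3)
Applying IC y(0) = 2:
Particular solution: y = 2e^(4x³/3)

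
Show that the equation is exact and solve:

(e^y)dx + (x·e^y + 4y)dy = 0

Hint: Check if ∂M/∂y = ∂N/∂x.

Verify exactness: ∂M/∂y = ∂N/∂x ✓
Find F(x,y) such that ∂F/∂x = M, ∂F/∂y = N
Solution: x·e^y + 2y² = C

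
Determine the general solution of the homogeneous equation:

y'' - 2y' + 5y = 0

Characteristic equation: r² - 2r + 5 = 0
Roots: r = 1 ± 2i (complex conjugates)
General solution: y = e^x(C₁cos(2x) + C₂sin(2x))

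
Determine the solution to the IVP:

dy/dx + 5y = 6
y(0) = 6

General solution: y = 6/5 + Ce^(-5x)
Applying y(0) = 6: C = 6 - 6/5 = 24/5
Particular solution: y = 6/5 + (24/5)e^(-5x)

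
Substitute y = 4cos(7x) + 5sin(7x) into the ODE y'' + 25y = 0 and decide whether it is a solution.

Verification:
y'' = -196cos(7x) - 245sin(7x)
y'' + 25y ≠ 0 (frequency mismatch: got 49 instead of 25)

No, it is not a solution.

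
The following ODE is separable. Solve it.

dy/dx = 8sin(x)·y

Separating variables and integrating:
ln|y| = -8cos(x) + C

General solution: y = Ce^(-8cos(x))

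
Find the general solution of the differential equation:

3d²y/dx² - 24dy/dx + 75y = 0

Characteristic equation: 3r² - 24r + 75 = 0
Divide by 3: r² - 8r + 25 = 0
Roots: r = 4 ± 3i (complex conjugates)
General solution: y = e^(4x)(C₁cos(3x) + C₂sin(3x))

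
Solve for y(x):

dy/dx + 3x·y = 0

Using integrating factor method:

General solution: y = Ce^(-3x^2/2)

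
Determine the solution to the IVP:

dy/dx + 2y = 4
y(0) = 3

General solution: y = 2 + Ce^(-2x)
Applying y(0) = 3: C = 3 - 2 = 1
Particular solution: y = 2 + e^(-2x)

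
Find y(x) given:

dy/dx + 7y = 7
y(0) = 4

General solution: y = 1 + Ce^(-7x)
Applying y(0) = 4: C = 4 - 1 = 3
Particular solution: y = 1 + 3e^(-7x)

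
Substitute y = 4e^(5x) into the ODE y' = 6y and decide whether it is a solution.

Verification:
y = 4e^(5x)
y' = 20e^(5x)
But 6y = 24e^(5x)
y' ≠ 6y — the derivative does not match

No, it is not a solution.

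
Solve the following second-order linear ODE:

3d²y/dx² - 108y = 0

Characteristic equation: 3r² - 108 = 0
Divide by 3: r² - 36 = 0
Roots: r = 6, -6 (distinct real)
General solution: y = C₁e^(6x) + C₂e^(-6x)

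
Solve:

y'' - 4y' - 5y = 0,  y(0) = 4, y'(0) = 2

General solution: y = C₁e^(5x) + C₂e^(-x)
Applying ICs: C₁ = 1, C₂ = 3
Particular solution: y = e^(5x) + 3e^(-x)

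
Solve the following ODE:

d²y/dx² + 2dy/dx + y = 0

Characteristic equation: r² + 2r + 1 = 0
Factored: (r + 1)² = 0
Repeated root: r = -1
General solution: y = (C₁ + C₂x)e^(-x)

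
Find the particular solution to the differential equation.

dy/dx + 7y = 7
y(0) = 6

General solution: y = 1 + Ce^(-7x)
Applying y(0) = 6: C = 6 - 1 = 5
Particular solution: y = 1 + 5e^(-7x)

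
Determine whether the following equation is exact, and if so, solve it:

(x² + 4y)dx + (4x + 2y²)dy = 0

Verify exactness: ∂M/∂y = ∂N/∂x ✓
Find F(x,y) such that ∂F/∂x = M, ∂F/∂y = N
Solution: x³/3 + 4xy + 2y³/3 = C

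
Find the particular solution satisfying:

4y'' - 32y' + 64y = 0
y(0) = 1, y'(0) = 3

General solution: y = (C₁ + C₂x)e^(4x)
Repeated root r = 4
Applying ICs: C₁ = 1, C₂ = -1
Particular solution: y = (1 - x)e^(4x)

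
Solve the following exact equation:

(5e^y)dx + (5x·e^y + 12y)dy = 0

Verify exactness: ∂M/∂y = ∂N/∂x ✓
Find F(x,y) such that ∂F/∂x = M, ∂F/∂y = N
Solution: 5x·e^y + 6y² = C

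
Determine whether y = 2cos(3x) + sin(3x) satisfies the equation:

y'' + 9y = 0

Verification:
y'' = -18cos(3x) - 9sin(3x)
y'' + 9y = 0 ✓

Yes, it is a solution.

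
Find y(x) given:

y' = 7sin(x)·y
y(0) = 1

General solution: y = Ce^(-7cos(x))
Applying IC y(0) = 1:
Particular solution: y = e^(7(1-cos(x)))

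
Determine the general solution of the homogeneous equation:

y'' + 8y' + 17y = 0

Characteristic equation: r² + 8r + 17 = 0
Roots: r = -4 ± i (complex conjugates)
General solution: y = e^(-4x)(C₁cos(x) + C₂sin(x))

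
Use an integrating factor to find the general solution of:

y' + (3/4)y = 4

Using integrating factor method:

General solution: y = 16/3 + Ce^(-3x/4)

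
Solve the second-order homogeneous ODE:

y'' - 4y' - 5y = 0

Characteristic equation: r² - 4r - 5 = 0
Roots: r = 5, -1 (distinct real)
General solution: y = C₁e^(5x) + C₂e^(-x)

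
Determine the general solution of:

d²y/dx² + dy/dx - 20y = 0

Characteristic equation: r² + r - 20 = 0
Roots: r = 4, -5 (distinct real)
General solution: y = C₁e^(4x) + C₂e^(-5x)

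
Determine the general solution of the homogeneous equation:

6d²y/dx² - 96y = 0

Characteristic equation: 6r² - 96 = 0
Divide by 6: r² - 16 = 0
Roots: r = 4, -4 (distinct real)
General solution: y = C₁e^(4x) + C₂e^(-4x)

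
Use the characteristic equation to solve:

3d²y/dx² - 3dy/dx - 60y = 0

Characteristic equation: 3r² - 3r - 60 = 0
Divide by 3: r² - r - 20 = 0
Roots: r = 5, -4 (distinct real)
General solution: y = C₁e^(5x) + C₂e^(-4x)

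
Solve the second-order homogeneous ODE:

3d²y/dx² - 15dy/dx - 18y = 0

Characteristic equation: 3r² - 15r - 18 = 0
Divide by 3: r² - 5r - 6 = 0
Roots: r = 6, -1 (distinct real)
General solution: y = C₁e^(6x) + C₂e^(-x)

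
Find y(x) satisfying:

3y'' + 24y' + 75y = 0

Characteristic equation: 3r² + 24r + 75 = 0
Divide by 3: r² + 8r + 25 = 0
Roots: r = -4 ± 3i (complex conjugates)
General solution: y = e^(-4x)(C₁cos(3x) + C₂sin(3x))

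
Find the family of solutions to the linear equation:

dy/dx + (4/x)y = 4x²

Using integrating factor method:

General solution: y = (4/7)x^3 + Cx^(-4)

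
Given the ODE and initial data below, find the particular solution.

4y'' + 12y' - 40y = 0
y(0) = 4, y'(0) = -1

General solution: y = C₁e^(2x) + C₂e^(-5x)
Applying ICs: C₁ = 19/7, C₂ = 9/7
Particular solution: y = (19/7)e^(2x) + (9/7)e^(-5x)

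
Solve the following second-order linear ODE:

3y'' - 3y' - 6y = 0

Characteristic equation: 3r² - 3r - 6 = 0
Divide by 3: r² - r - 2 = 0
Roots: r = 2, -1 (distinct real)
General solution: y = C₁e^(2x) + C₂e^(-x)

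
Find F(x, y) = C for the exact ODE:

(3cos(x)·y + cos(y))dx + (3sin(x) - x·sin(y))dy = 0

Verify exactness: ∂M/∂y = ∂N/∂x ✓
Find F(x,y) such that ∂F/∂x = M, ∂F/∂y = N
Solution: 3sin(x)·y + x·cos(y) = C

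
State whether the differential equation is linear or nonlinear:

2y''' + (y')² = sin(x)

Nonlinear ((y')² term)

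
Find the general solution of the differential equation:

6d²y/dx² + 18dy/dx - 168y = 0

Characteristic equation: 6r² + 18r - 168 = 0
Divide by 6: r² + 3r - 28 = 0
Roots: r = 4, -7 (distinct real)
General solution: y = C₁e^(4x) + C₂e^(-7x)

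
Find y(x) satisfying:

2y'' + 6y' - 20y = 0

Characteristic equation: 2r² + 6r - 20 = 0
Divide by 2: r² + 3r - 10 = 0
Roots: r = 2, -5 (distinct real)
General solution: y = C₁e^(2x) + C₂e^(-5x)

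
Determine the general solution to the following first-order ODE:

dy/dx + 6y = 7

Using integrating factor method:

General solution: y = 7/6 + Ce^(-6x)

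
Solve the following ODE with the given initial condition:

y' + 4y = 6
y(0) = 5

General solution: y = 3/2 + Ce^(-4x)
Applying y(0) = 5: C = 5 - 3/2 = 7/2
Particular solution: y = 3/2 + (7/2)e^(-4x)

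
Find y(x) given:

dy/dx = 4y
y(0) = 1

General solution: y = Ce^(4x)
Applying IC y(0) = 1:
Particular solution: y = e^(4x)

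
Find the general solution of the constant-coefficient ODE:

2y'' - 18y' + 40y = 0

Characteristic equation: 2r² - 18r + 40 = 0
Divide by 2: r² - 9r + 20 = 0
Roots: r = 5, 4 (distinct real)
General solution: y = C₁e^(5x) + C₂e^(4x)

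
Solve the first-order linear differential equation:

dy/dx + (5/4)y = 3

Using integrating factor method:

General solution: y = 12/5 + Ce^(-5x/4)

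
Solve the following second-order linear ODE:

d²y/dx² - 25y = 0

Characteristic equation: r² - 25 = 0
Roots: r = 5, -5 (distinct real)
General solution: y = C₁e^(5x) + C₂e^(-5x)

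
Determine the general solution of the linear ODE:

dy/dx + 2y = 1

Using integrating factor method:

General solution: y = 1/2 + Ce^(-2x)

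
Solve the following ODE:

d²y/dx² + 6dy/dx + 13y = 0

Characteristic equation: r² + 6r + 13 = 0
Roots: r = -3 ± 2i (complex conjugates)
General solution: y = e^(-3x)(C₁cos(2x) + C₂sin(2x))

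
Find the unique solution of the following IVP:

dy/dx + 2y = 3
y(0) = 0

General solution: y = 3/2 + Ce^(-2x)
Applying y(0) = 0: C = 0 - 3/2 = -3/2
Particular solution: y = 3/2 - (3/2)e^(-2x)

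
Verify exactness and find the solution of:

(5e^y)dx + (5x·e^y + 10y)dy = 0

Verify exactness: ∂M/∂y = ∂N/∂x ✓
Find F(x,y) such that ∂F/∂x = M, ∂F/∂y = N
Solution: 5x·e^y + 5y² = C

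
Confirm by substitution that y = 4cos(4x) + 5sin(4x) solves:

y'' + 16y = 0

Verification:
y'' = -64cos(4x) - 80sin(4x)
y'' + 16y = 0 ✓

Yes, it is a solution.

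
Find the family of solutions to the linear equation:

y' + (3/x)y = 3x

Using integrating factor method:

General solution: y = (3/5)x^2 + Cx^(-3)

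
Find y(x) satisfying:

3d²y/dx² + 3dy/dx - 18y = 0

Characteristic equation: 3r² + 3r - 18 = 0
Divide by 3: r² + r - 6 = 0
Roots: r = 2, -3 (distinct real)
General solution: y = C₁e^(2x) + C₂e^(-3x)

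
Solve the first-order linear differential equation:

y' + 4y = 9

Using integrating factor method:

General solution: y = 9/4 + Ce^(-4x)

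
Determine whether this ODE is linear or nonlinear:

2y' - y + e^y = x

Nonlinear (e^y is nonlinear in y)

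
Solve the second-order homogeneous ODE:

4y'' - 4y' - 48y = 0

Characteristic equation: 4r² - 4r - 48 = 0
Divide by 4: r² - r - 12 = 0
Roots: r = 4, -3 (distinct real)
General solution: y = C₁e^(4x) + C₂e^(-3x)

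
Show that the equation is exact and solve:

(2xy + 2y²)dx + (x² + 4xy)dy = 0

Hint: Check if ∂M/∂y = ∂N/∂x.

Verify exactness: ∂M/∂y = ∂N/∂x ✓
Find F(x,y) such that ∂F/∂x = M, ∂F/∂y = N
Solution: x²y + 2xy² = C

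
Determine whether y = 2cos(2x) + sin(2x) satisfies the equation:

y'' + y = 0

Verification:
y'' = -8cos(2x) - 4sin(2x)
y'' + y ≠ 0 (frequency mismatch: got 4 instead of 1)

No, it is not a solution.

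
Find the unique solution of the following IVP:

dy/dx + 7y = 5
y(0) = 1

General solution: y = 5/7 + Ce^(-7x)
Applying y(0) = 1: C = 1 - 5/7 = 2/7
Particular solution: y = 5/7 + (2/7)e^(-7x)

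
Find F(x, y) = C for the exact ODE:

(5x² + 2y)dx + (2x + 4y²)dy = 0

Verify exactness: ∂M/∂y = ∂N/∂x ✓
Find F(x,y) such that ∂F/∂x = M, ∂F/∂y = N
Solution: 5x³/3 + 2xy + 4y³/3 = C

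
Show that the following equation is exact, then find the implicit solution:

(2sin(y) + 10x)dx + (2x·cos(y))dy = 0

Verify exactness: ∂M/∂y = ∂N/∂x ✓
Find F(x,y) such that ∂F/∂x = M, ∂F/∂y = N
Solution: 2x·sin(y) + 5x² = C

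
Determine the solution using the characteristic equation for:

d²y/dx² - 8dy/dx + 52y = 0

Characteristic equation: r² - 8r + 52 = 0
Roots: r = 4 ± 6i (complex conjugates)
General solution: y = e^(4x)(C₁cos(6x) + C₂sin(6x))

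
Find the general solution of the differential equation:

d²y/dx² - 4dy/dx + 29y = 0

Characteristic equation: r² - 4r + 29 = 0
Roots: r = 2 ± 5i (complex conjugates)
General solution: y = e^(2x)(C₁cos(5x) + C₂sin(5x))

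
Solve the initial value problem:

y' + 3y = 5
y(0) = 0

General solution: y = 5/3 + Ce^(-3x)
Applying y(0) = 0: C = 0 - 5/3 = -5/3
Particular solution: y = 5/3 - (5/3)e^(-3x)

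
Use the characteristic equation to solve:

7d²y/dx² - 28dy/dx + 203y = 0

Characteristic equation: 7r² - 28r + 203 = 0
Divide by 7: r² - 4r + 29 = 0
Roots: r = 2 ± 5i (complex conjugates)
General solution: y = e^(2x)(C₁cos(5x) + C₂sin(5x))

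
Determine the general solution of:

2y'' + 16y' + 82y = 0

Characteristic equation: 2r² + 16r + 82 = 0
Divide by 2: r² + 8r + 41 = 0
Roots: r = -4 ± 5i (complex conjugates)
General solution: y = e^(-4x)(C₁cos(5x) + C₂sin(5x))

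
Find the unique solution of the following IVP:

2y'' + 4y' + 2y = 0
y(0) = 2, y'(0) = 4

General solution: y = (C₁ + C₂x)e^(-x)
Repeated root r = -1
Applying ICs: C₁ = 2, C₂ = 6
Particular solution: y = (2 + 6x)e^(-x)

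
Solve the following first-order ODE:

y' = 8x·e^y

Separating variables and integrating:
-e^(-y) = 4x² + C

General solution: y = -ln(C - 4x²)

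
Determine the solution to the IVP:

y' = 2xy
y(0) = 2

General solution: y = Ce^(x²)
Applying IC y(0) = 2:
Particular solution: y = 2e^(x²)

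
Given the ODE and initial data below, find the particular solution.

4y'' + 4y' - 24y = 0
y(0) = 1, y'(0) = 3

General solution: y = C₁e^(2x) + C₂e^(-3x)
Applying ICs: C₁ = 6/5, C₂ = -1/5
Particular solution: y = (6/5)e^(2x) - (1/5)e^(-3x)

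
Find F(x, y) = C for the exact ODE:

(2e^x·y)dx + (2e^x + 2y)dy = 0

Verify exactness: ∂M/∂y = ∂N/∂x ✓
Find F(x,y) such that ∂F/∂x = M, ∂F/∂y = N
Solution: 2e^x·y + y² = C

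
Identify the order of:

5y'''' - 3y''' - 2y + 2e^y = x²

The order is 4 (highest derivative is of order 4).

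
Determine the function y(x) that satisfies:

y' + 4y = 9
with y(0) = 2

General solution: y = 9/4 + Ce^(-4x)
Applying y(0) = 2: C = 2 - 9/4 = -1/4
Particular solution: y = 9/4 - (1/4)e^(-4x)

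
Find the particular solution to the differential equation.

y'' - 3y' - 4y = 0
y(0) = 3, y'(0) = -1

General solution: y = C₁e^(4x) + C₂e^(-x)
Applying ICs: C₁ = 2/5, C₂ = 13/5
Particular solution: y = (2/5)e^(4x) + (13/5)e^(-x)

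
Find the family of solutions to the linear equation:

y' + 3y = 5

Using integrating factor method:

General solution: y = 5/3 + Ce^(-3x)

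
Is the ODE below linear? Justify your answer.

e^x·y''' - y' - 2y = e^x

Yes. Linear (y and its derivatives appear to the first power only, no products of y terms)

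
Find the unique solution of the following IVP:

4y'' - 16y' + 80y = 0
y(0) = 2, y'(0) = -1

General solution: y = e^(2x)(C₁cos(4x) + C₂sin(4x))
Complex roots r = 2 ± 4i
Applying ICs: C₁ = 2, C₂ = -5/4
Particular solution: y = e^(2x)(2cos(4x) - (5/4)sin(4x))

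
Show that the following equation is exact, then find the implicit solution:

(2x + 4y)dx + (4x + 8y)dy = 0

Verify exactness: ∂M/∂y = ∂N/∂x ✓
Find F(x,y) such that ∂F/∂x = M, ∂F/∂y = N
Solution: x² + 4xy + 4y² = C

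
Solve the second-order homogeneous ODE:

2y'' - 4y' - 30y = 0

Characteristic equation: 2r² - 4r - 30 = 0
Divide by 2: r² - 2r - 15 = 0
Roots: r = 5, -3 (distinct real)
General solution: y = C₁e^(5x) + C₂e^(-3x)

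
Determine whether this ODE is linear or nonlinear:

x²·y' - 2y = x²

Linear (y and its derivatives appear to the first power only, no products of y terms)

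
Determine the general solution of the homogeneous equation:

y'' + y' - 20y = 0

Characteristic equation: r² + r - 20 = 0
Roots: r = 4, -5 (distinct real)
General solution: y = C₁e^(4x) + C₂e^(-5x)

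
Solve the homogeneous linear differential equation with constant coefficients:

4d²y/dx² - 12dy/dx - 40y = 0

Characteristic equation: 4r² - 12r - 40 = 0
Divide by 4: r² - 3r - 10 = 0
Roots: r = 5, -2 (distinct real)
General solution: y = C₁e^(5x) + C₂e^(-2x)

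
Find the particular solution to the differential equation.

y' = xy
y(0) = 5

General solution: y = Ce^(x²/2)
Applying IC y(0) = 5:
Particular solution: y = 5e^(x²/2)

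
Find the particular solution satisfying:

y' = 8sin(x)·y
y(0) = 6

General solution: y = Ce^(-8cos(x))
Applying IC y(0) = 6:
Particular solution: y = 6e^(8(1-cos(x)))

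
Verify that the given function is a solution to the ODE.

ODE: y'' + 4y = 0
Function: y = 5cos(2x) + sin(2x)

Verification:
y'' = -20cos(2x) - 4sin(2x)
y'' + 4y = 0 ✓

Yes, it is a solution.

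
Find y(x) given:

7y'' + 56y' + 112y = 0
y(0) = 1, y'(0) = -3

General solution: y = (C₁ + C₂x)e^(-4x)
Repeated root r = -4
Applying ICs: C₁ = 1, C₂ = 1
Particular solution: y = (1 + x)e^(-4x)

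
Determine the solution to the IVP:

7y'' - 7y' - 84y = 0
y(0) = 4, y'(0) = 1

General solution: y = C₁e^(4x) + C₂e^(-3x)
Applying ICs: C₁ = 13/7, C₂ = 15/7
Particular solution: y = (13/7)e^(4x) + (15/7)e^(-3x)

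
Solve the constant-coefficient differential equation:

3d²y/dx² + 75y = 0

Characteristic equation: 3r² + 75 = 0
Divide by 3: r² + 25 = 0
Roots: r = ±5i (complex conjugates)
General solution: y = C₁cos(5x) + C₂sin(5x)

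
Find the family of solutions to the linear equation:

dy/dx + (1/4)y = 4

Using integrating factor method:

General solution: y = 16 + Ce^(-x/4)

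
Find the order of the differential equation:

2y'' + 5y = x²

The order is 2 (highest derivative is of order 2).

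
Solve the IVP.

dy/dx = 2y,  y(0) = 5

General solution: y = Ce^(2x)
Applying IC y(0) = 5:
Particular solution: y = 5e^(2x)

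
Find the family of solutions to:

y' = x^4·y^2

Separating variables and integrating:
-1/y = x^5/5 + C

General solution: y^-1 = (-1/5)x^5 + C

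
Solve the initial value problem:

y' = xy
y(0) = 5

General solution: y = Ce^(x²/2)
Applying IC y(0) = 5:
Particular solution: y = 5e^(x²/2)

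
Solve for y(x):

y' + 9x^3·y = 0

Using integrating factor method:

General solution: y = Ce^(-9x^4/4)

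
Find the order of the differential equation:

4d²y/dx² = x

The order is 2 (highest derivative is of order 2).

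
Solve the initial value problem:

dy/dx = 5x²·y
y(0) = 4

General solution: y = Ce^(5x³/3)
Applying IC y(0) = 4:
Particular solution: y = 4e^(5x³/3)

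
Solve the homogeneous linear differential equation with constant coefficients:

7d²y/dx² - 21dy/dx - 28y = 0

Characteristic equation: 7r² - 21r - 28 = 0
Divide by 7: r² - 3r - 4 = 0
Roots: r = 4, -1 (distinct real)
General solution: y = C₁e^(4x) + C₂e^(-x)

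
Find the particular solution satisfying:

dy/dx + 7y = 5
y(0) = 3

General solution: y = 5/7 + Ce^(-7x)
Applying y(0) = 3: C = 3 - 5/7 = 16/7
Particular solution: y = 5/7 + (16/7)e^(-7x)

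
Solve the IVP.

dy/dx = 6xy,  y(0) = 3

General solution: y = Ce^(3x²)
Applying IC y(0) = 3:
Particular solution: y = 3e^(3x²)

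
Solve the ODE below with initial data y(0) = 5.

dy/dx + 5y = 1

General solution: y = 1/5 + Ce^(-5x)
Applying y(0) = 5: C = 5 - 1/5 = 24/5
Particular solution: y = 1/5 + (24/5)e^(-5x)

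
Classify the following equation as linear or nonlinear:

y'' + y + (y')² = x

Nonlinear ((y')² term)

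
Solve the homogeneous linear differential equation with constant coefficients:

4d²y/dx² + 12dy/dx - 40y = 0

Characteristic equation: 4r² + 12r - 40 = 0
Divide by 4: r² + 3r - 10 = 0
Roots: r = 2, -5 (distinct real)
General solution: y = C₁e^(2x) + C₂e^(-5x)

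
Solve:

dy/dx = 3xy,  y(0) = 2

General solution: y = Ce^(3x²/2)
Applying IC y(0) = 2:
Particular solution: y = 2e^(3x²/2)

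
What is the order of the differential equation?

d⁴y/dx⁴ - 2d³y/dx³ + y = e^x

The order is 4 (highest derivative is of order 4).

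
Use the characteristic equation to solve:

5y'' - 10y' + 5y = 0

Characteristic equation: 5r² - 10r + 5 = 0
Divide by 5: r² - 2r + 1 = 0
Factored: (r - 1)² = 0
Repeated root: r = 1
General solution: y = (C₁ + C₂x)e^x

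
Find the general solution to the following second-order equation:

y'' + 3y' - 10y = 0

Characteristic equation: r² + 3r - 10 = 0
Roots: r = 2, -5 (distinct real)
General solution: y = C₁e^(2x) + C₂e^(-5x)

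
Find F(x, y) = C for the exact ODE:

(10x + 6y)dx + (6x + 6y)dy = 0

Verify exactness: ∂M/∂y = ∂N/∂x ✓
Find F(x,y) such that ∂F/∂x = M, ∂F/∂y = N
Solution: 5x² + 6xy + 3y² = C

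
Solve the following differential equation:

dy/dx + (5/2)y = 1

Using integrating factor method:

General solution: y = 2/5 + Ce^(-5x/2)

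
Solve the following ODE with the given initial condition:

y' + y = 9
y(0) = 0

General solution: y = 9 + Ce^(-x)
Applying y(0) = 0: C = 0 - 9 = -9
Particular solution: y = 9 - 9e^(-x)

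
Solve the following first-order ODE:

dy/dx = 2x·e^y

Separating variables and integrating:
-e^(-y) = x² + C

General solution: y = -ln(C - x²)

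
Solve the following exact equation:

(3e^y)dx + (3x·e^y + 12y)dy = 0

Verify exactness: ∂M/∂y = ∂N/∂x ✓
Find F(x,y) such that ∂F/∂x = M, ∂F/∂y = N
Solution: 3x·e^y + 6y² = C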